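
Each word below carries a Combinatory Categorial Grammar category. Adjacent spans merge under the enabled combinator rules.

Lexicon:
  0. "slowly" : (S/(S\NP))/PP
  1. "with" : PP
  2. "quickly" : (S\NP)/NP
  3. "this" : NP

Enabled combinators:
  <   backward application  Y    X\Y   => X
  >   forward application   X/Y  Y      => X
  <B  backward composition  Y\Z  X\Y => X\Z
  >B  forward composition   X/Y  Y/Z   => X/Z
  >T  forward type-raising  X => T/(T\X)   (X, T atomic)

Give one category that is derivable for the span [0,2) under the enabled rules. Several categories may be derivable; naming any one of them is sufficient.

S/(S\NP)

[0,4] S   >
  [0,2] S/(S\NP)   >
    [0,1] "slowly" : (S/(S\NP))/PP
    [1,2] "with" : PP
  [2,4] S\NP   >
    [2,3] "quickly" : (S\NP)/NP
    [3,4] "this" : NP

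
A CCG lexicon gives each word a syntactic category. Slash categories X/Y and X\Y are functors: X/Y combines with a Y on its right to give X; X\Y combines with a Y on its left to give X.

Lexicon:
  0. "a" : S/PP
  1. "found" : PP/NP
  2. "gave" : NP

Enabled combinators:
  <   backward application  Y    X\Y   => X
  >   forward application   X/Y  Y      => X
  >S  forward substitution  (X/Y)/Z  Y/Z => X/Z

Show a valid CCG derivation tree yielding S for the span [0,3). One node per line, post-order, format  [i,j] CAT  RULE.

[0,1] S/PP  lex  "a"
[1,2] PP/NP  lex  "found"
[2,3] NP  lex  "gave"
[1,3] PP  >  k=2
[0,3] S  >  k=1

[0,3] S   >
  [0,1] "a" : S/PP
  [1,3] PP   >
    [1,2] "found" : PP/NP
    [2,3] "gave" : NP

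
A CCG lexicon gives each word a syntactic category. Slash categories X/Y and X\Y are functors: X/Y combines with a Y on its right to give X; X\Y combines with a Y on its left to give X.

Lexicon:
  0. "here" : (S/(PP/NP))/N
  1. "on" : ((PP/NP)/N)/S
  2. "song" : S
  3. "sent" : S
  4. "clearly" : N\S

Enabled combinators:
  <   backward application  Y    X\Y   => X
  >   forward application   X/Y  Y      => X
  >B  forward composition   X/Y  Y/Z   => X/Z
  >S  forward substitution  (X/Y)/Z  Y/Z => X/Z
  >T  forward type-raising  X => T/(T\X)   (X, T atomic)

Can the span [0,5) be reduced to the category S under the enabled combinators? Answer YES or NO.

[0,5] S   >
  [0,3] S/N   >S
    [0,1] "here" : (S/(PP/NP))/N
    [1,3] (PP/NP)/N   >
      [1,2] "on" : ((PP/NP)/N)/S
      [2,3] "song" : S
  [3,5] N   >
    [3,4] N/(N\S)   >T
      [3,4] "sent" : S
    [4,5] "clearly" : N\S

YES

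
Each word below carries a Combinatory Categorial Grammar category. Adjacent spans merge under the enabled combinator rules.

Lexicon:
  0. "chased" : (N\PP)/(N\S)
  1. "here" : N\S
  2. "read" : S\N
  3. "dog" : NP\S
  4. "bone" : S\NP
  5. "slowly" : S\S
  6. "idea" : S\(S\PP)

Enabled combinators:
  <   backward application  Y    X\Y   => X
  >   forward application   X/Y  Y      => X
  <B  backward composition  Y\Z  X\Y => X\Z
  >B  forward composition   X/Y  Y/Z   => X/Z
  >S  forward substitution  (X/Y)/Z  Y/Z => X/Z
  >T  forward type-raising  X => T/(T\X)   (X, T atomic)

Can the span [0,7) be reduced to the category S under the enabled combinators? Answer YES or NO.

[0,7] S   <
  [0,6] S\PP   <B
    [0,3] S\PP   <B
      [0,2] N\PP   >
        [0,1] "chased" : (N\PP)/(N\S)
        [1,2] "here" : N\S
      [2,3] "read" : S\N
    [3,6] S\S   <B
      [3,4] "dog" : NP\S
      [4,6] S\NP   <B
        [4,5] "bone" : S\NP
        [5,6] "slowly" : S\S
  [6,7] "idea" : S\(S\PP)

YES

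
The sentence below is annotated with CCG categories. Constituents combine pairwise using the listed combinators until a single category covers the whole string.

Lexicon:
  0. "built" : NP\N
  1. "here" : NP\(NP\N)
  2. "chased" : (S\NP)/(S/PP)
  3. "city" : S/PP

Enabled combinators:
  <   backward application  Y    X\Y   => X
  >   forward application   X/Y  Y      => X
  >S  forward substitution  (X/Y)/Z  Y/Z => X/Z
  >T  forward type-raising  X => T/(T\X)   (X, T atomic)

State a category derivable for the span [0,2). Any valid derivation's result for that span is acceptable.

[0,4] S   <
  [0,2] NP   <
    [0,1] "built" : NP\N
    [1,2] "here" : NP\(NP\N)
  [2,4] S\NP   >
    [2,3] "chased" : (S\NP)/(S/PP)
    [3,4] "city" : S/PP

NP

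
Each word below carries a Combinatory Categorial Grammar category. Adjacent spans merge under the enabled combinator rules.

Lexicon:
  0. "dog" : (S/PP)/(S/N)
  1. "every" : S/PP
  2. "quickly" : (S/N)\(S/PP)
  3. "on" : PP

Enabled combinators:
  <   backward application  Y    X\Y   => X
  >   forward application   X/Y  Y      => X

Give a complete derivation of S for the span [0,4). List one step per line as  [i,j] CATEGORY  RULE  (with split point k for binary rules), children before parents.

[0,4] S   >
  [0,3] S/PP   >
    [0,1] "dog" : (S/PP)/(S/N)
    [1,3] S/N   <
      [1,2] "every" : S/PP
      [2,3] "quickly" : (S/N)\(S/PP)
  [3,4] "on" : PP

[0,1] (S/PP)/(S/N)  lex  "dog"
[1,2] S/PP  lex  "every"
[2,3] (S/N)\(S/PP)  lex  "quickly"
[1,3] S/N  <  k=2
[0,3] S/PP  >  k=1
[3,4] PP  lex  "on"
[0,4] S  >  k=3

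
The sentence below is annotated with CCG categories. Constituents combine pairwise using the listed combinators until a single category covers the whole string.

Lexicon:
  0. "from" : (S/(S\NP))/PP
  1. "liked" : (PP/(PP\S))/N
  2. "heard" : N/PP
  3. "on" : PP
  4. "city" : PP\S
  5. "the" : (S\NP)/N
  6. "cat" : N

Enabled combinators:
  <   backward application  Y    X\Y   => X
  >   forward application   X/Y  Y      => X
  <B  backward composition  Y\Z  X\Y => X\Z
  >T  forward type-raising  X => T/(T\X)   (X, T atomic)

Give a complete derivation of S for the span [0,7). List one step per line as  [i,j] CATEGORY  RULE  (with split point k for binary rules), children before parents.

[0,7] S   >
  [0,5] S/(S\NP)   >
    [0,1] "from" : (S/(S\NP))/PP
    [1,5] PP   >
      [1,4] PP/(PP\S)   >
        [1,2] "liked" : (PP/(PP\S))/N
        [2,4] N   >
          [2,3] "heard" : N/PP
          [3,4] "on" : PP
      [4,5] "city" : PP\S
  [5,7] S\NP   >
    [5,6] "the" : (S\NP)/N
    [6,7] "cat" : N

[0,1] (S/(S\NP))/PP  lex  "from"
[1,2] (PP/(PP\S))/N  lex  "liked"
[2,3] N/PP  lex  "heard"
[3,4] PP  lex  "on"
[2,4] N  >  k=3
[1,4] PP/(PP\S)  >  k=2
[4,5] PP\S  lex  "city"
[1,5] PP  >  k=4
[0,5] S/(S\NP)  >  k=1
[5,6] (S\NP)/N  lex  "the"
[6,7] N  lex  "cat"
[5,7] S\NP  >  k=6
[0,7] S  >  k=5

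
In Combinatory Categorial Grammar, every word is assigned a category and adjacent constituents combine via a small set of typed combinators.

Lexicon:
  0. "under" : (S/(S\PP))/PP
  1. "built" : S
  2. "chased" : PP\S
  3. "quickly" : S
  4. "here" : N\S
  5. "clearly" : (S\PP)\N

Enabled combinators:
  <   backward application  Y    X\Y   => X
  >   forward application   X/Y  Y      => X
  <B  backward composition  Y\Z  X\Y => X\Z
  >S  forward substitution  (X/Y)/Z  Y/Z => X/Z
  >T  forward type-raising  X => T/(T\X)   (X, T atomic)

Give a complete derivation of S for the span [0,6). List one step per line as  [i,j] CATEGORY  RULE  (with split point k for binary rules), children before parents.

[0,1] (S/(S\PP))/PP  lex  "under"
[1,2] S  lex  "built"
[1,2] PP/(PP\S)  >T
[2,3] PP\S  lex  "chased"
[1,3] PP  >  k=2
[0,3] S/(S\PP)  >  k=1
[3,4] S  lex  "quickly"
[3,4] N/(N\S)  >T
[4,5] N\S  lex  "here"
[3,5] N  >  k=4
[5,6] (S\PP)\N  lex  "clearly"
[3,6] S\PP  <  k=5
[0,6] S  >  k=3

[0,6] S   >
  [0,3] S/(S\PP)   >
    [0,1] "under" : (S/(S\PP))/PP
    [1,3] PP   >
      [1,2] PP/(PP\S)   >T
        [1,2] "built" : S
      [2,3] "chased" : PP\S
  [3,6] S\PP   <
    [3,5] N   >
      [3,4] N/(N\S)   >T
        [3,4] "quickly" : S
      [4,5] "here" : N\S
    [5,6] "clearly" : (S\PP)\N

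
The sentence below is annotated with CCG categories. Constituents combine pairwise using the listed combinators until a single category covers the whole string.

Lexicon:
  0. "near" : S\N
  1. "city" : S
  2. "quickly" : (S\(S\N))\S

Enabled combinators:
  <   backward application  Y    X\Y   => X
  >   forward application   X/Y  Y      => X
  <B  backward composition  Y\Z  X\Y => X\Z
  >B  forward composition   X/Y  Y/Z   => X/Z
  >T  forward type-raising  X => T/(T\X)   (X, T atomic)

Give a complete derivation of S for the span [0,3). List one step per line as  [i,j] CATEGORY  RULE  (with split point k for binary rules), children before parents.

[0,3] S   <
  [0,1] "near" : S\N
  [1,3] S\(S\N)   <
    [1,2] "city" : S
    [2,3] "quickly" : (S\(S\N))\S

[0,1] S\N  lex  "near"
[1,2] S  lex  "city"
[2,3] (S\(S\N))\S  lex  "quickly"
[1,3] S\(S\N)  <  k=2
[0,3] S  <  k=1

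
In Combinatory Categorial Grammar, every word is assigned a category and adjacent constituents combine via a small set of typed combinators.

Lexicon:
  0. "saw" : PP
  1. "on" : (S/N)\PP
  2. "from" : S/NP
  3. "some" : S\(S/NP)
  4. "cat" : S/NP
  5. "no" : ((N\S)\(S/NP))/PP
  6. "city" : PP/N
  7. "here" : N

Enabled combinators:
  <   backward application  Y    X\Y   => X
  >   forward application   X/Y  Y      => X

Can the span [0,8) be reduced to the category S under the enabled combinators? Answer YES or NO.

YES

[0,8] S   >
  [0,2] S/N   <
    [0,1] "saw" : PP
    [1,2] "on" : (S/N)\PP
  [2,8] N   <
    [2,4] S   <
      [2,3] "from" : S/NP
      [3,4] "some" : S\(S/NP)
    [4,8] N\S   <
      [4,5] "cat" : S/NP
      [5,8] (N\S)\(S/NP)   >
        [5,6] "no" : ((N\S)\(S/NP))/PP
        [6,8] PP   >
          [6,7] "city" : PP/N
          [7,8] "here" : N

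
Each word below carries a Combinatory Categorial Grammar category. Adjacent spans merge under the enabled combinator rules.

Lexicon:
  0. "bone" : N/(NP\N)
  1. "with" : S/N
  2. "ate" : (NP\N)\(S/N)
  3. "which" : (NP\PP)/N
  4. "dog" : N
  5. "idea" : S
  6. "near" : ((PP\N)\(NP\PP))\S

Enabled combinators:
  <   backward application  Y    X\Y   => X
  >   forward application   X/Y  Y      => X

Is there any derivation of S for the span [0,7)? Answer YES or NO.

NO

N/(NP\N) S/N (NP\N)\(S/N) (NP\PP)/N N S ((PP\N)\(NP\PP))\S
CKY chart[0,7] = {PP}; S ∉ chart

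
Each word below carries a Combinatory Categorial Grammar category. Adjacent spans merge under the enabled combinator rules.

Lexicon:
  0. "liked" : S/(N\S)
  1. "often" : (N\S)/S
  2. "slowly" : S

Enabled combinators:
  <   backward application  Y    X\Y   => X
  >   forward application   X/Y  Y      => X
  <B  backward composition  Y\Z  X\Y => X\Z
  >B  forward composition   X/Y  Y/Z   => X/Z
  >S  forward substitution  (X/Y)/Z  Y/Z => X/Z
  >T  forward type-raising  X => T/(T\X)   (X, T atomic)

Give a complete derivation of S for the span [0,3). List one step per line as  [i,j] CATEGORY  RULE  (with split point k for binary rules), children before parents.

[0,3] S   >
  [0,1] "liked" : S/(N\S)
  [1,3] N\S   >
    [1,2] "often" : (N\S)/S
    [2,3] "slowly" : S

[0,1] S/(N\S)  lex  "liked"
[1,2] (N\S)/S  lex  "often"
[2,3] S  lex  "slowly"
[1,3] N\S  >  k=2
[0,3] S  >  k=1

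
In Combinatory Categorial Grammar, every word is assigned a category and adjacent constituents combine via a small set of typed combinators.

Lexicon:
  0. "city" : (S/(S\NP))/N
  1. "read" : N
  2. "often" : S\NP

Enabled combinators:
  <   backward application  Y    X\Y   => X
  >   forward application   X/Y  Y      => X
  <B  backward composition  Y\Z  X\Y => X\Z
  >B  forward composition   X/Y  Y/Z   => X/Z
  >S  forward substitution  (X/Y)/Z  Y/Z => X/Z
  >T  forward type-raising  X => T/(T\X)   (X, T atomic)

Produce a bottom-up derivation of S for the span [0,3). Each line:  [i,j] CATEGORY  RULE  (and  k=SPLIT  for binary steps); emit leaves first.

[0,1] (S/(S\NP))/N  lex  "city"
[1,2] N  lex  "read"
[0,2] S/(S\NP)  >  k=1
[2,3] S\NP  lex  "often"
[0,3] S  >  k=2

[0,3] S   >
  [0,2] S/(S\NP)   >
    [0,1] "city" : (S/(S\NP))/N
    [1,2] "read" : N
  [2,3] "often" : S\NP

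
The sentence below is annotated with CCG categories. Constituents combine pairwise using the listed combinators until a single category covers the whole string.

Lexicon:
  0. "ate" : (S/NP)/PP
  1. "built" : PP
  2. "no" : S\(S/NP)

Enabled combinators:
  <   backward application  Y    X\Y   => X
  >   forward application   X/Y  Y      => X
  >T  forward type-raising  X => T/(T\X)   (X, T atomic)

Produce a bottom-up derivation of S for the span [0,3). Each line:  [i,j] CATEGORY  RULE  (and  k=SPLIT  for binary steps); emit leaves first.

[0,3] S   <
  [0,2] S/NP   >
    [0,1] "ate" : (S/NP)/PP
    [1,2] "built" : PP
  [2,3] "no" : S\(S/NP)

[0,1] (S/NP)/PP  lex  "ate"
[1,2] PP  lex  "built"
[0,2] S/NP  >  k=1
[2,3] S\(S/NP)  lex  "no"
[0,3] S  <  k=2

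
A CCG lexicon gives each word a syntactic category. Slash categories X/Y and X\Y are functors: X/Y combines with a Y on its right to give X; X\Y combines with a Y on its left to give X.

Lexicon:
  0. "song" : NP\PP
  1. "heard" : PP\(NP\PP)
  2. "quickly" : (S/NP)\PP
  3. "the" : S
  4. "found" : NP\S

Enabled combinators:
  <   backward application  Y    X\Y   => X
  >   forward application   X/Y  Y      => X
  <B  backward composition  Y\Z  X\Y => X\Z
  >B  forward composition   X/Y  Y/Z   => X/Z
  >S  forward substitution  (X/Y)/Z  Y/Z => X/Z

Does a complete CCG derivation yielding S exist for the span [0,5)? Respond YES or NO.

[0,5] S   >
  [0,3] S/NP   <
    [0,2] PP   <
      [0,1] "song" : NP\PP
      [1,2] "heard" : PP\(NP\PP)
    [2,3] "quickly" : (S/NP)\PP
  [3,5] NP   <
    [3,4] "the" : S
    [4,5] "found" : NP\S

YES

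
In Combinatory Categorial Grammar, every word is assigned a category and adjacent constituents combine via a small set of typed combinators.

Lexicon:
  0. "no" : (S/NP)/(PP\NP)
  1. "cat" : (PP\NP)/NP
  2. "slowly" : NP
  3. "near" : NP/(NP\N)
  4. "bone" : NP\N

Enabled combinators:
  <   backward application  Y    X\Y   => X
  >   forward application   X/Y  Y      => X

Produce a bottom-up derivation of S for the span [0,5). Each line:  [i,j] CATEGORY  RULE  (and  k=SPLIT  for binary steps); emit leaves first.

[0,5] S   >
  [0,3] S/NP   >
    [0,1] "no" : (S/NP)/(PP\NP)
    [1,3] PP\NP   >
      [1,2] "cat" : (PP\NP)/NP
      [2,3] "slowly" : NP
  [3,5] NP   >
    [3,4] "near" : NP/(NP\N)
    [4,5] "bone" : NP\N

[0,1] (S/NP)/(PP\NP)  lex  "no"
[1,2] (PP\NP)/NP  lex  "cat"
[2,3] NP  lex  "slowly"
[1,3] PP\NP  >  k=2
[0,3] S/NP  >  k=1
[3,4] NP/(NP\N)  lex  "near"
[4,5] NP\N  lex  "bone"
[3,5] NP  >  k=4
[0,5] S  >  k=3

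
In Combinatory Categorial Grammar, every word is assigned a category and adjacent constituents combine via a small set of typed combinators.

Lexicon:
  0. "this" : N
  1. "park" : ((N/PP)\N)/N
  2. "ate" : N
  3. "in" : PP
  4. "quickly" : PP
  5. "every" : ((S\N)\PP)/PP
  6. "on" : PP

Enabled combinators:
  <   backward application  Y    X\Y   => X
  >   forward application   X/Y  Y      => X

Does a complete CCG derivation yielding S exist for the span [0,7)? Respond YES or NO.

YES

[0,7] S   <
  [0,4] N   >
    [0,3] N/PP   <
      [0,1] "this" : N
      [1,3] (N/PP)\N   >
        [1,2] "park" : ((N/PP)\N)/N
        [2,3] "ate" : N
    [3,4] "in" : PP
  [4,7] S\N   <
    [4,5] "quickly" : PP
    [5,7] (S\N)\PP   >
      [5,6] "every" : ((S\N)\PP)/PP
      [6,7] "on" : PP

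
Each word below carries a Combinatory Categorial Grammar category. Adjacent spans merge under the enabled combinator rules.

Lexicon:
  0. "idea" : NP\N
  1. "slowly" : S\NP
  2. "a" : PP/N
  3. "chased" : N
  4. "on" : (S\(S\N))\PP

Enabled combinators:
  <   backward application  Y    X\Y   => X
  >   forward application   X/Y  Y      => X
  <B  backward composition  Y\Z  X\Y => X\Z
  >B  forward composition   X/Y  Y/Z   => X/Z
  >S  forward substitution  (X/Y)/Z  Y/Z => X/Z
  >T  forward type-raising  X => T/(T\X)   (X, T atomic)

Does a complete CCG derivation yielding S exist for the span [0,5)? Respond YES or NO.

YES

[0,5] S   <
  [0,2] S\N   <B
    [0,1] "idea" : NP\N
    [1,2] "slowly" : S\NP
  [2,5] S\(S\N)   <
    [2,4] PP   >
      [2,3] "a" : PP/N
      [3,4] "chased" : N
    [4,5] "on" : (S\(S\N))\PP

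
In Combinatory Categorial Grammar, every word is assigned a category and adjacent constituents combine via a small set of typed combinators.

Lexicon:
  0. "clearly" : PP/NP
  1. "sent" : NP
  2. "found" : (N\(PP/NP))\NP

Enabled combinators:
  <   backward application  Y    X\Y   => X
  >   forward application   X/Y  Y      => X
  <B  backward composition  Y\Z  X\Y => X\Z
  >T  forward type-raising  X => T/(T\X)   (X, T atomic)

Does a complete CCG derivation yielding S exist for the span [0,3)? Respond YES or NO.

NO

PP/NP NP (N\(PP/NP))\NP
CKY chart[0,3] = {N, N/(N\N), NP/(NP\N), PP/(PP\N), S/(S\N)}; S ∉ chart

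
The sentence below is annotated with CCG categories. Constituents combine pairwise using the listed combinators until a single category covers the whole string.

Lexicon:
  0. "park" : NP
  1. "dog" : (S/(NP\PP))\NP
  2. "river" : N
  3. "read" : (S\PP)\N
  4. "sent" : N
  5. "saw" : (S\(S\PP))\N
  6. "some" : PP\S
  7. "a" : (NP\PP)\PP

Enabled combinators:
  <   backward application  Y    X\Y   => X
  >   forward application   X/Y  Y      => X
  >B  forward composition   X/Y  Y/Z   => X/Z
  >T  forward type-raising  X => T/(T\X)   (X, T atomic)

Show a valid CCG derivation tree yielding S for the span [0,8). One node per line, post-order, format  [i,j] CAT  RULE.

[0,1] NP  lex  "park"
[1,2] (S/(NP\PP))\NP  lex  "dog"
[0,2] S/(NP\PP)  <  k=1
[2,3] N  lex  "river"
[3,4] (S\PP)\N  lex  "read"
[2,4] S\PP  <  k=3
[4,5] N  lex  "sent"
[5,6] (S\(S\PP))\N  lex  "saw"
[4,6] S\(S\PP)  <  k=5
[2,6] S  <  k=4
[6,7] PP\S  lex  "some"
[2,7] PP  <  k=6
[7,8] (NP\PP)\PP  lex  "a"
[2,8] NP\PP  <  k=7
[0,8] S  >  k=2

[0,8] S   >
  [0,2] S/(NP\PP)   <
    [0,1] "park" : NP
    [1,2] "dog" : (S/(NP\PP))\NP
  [2,8] NP\PP   <
    [2,7] PP   <
      [2,6] S   <
        [2,4] S\PP   <
          [2,3] "river" : N
          [3,4] "read" : (S\PP)\N
        [4,6] S\(S\PP)   <
          [4,5] "sent" : N
          [5,6] "saw" : (S\(S\PP))\N
      [6,7] "some" : PP\S
    [7,8] "a" : (NP\PP)\PP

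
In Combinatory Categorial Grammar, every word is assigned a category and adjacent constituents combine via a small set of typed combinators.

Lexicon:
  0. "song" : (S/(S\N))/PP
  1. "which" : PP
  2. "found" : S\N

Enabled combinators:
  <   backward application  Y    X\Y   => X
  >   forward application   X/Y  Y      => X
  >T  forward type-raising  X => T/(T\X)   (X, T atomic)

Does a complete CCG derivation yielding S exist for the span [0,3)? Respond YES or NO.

YES

[0,3] S   >
  [0,2] S/(S\N)   >
    [0,1] "song" : (S/(S\N))/PP
    [1,2] "which" : PP
  [2,3] "found" : S\N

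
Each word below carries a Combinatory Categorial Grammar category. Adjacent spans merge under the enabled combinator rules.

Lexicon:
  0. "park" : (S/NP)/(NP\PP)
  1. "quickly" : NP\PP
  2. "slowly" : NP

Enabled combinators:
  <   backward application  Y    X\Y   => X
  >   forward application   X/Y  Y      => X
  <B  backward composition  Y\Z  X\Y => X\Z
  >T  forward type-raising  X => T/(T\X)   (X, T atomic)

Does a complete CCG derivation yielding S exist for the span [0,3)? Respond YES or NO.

YES

[0,3] S   >
  [0,2] S/NP   >
    [0,1] "park" : (S/NP)/(NP\PP)
    [1,2] "quickly" : NP\PP
  [2,3] "slowly" : NP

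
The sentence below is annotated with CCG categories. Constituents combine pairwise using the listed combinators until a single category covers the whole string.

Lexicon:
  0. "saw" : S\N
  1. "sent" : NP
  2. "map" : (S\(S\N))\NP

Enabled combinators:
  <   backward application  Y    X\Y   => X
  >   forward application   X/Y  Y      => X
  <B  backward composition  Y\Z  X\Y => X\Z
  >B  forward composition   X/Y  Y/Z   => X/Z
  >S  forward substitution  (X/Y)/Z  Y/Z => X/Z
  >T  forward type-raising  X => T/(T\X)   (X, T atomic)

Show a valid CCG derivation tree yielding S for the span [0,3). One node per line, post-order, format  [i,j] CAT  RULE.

[0,1] S\N  lex  "saw"
[1,2] NP  lex  "sent"
[2,3] (S\(S\N))\NP  lex  "map"
[1,3] S\(S\N)  <  k=2
[0,3] S  <  k=1

[0,3] S   <
  [0,1] "saw" : S\N
  [1,3] S\(S\N)   <
    [1,2] "sent" : NP
    [2,3] "map" : (S\(S\N))\NP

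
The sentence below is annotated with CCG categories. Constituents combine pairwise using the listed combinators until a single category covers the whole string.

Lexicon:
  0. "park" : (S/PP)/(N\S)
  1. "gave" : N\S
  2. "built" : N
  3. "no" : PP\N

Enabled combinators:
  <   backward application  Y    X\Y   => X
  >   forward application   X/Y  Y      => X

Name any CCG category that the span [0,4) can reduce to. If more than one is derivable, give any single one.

[0,4] S   >
  [0,2] S/PP   >
    [0,1] "park" : (S/PP)/(N\S)
    [1,2] "gave" : N\S
  [2,4] PP   <
    [2,3] "built" : N
    [3,4] "no" : PP\N

S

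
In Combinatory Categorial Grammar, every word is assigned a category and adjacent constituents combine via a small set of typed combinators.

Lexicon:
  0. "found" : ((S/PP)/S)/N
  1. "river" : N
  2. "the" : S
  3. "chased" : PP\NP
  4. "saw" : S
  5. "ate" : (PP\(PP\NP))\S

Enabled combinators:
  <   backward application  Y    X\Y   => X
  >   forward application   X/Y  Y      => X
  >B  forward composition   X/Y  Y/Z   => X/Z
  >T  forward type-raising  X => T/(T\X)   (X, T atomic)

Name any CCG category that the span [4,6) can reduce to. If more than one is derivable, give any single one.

[0,6] S   >
  [0,3] S/PP   >
    [0,2] (S/PP)/S   >
      [0,1] "found" : ((S/PP)/S)/N
      [1,2] "river" : N
    [2,3] "the" : S
  [3,6] PP   <
    [3,4] "chased" : PP\NP
    [4,6] PP\(PP\NP)   <
      [4,5] "saw" : S
      [5,6] "ate" : (PP\(PP\NP))\S

PP\(PP\NP)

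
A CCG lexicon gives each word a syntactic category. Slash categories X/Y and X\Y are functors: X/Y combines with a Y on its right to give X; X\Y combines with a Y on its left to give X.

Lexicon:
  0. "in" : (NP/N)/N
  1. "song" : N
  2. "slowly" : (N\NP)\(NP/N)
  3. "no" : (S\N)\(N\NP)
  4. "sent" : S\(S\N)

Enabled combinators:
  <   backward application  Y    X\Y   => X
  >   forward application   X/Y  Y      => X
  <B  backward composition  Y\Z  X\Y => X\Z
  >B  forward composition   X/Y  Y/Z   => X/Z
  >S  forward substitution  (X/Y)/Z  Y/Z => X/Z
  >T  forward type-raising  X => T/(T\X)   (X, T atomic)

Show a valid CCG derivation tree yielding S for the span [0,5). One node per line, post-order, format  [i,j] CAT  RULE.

[0,1] (NP/N)/N  lex  "in"
[1,2] N  lex  "song"
[0,2] NP/N  >  k=1
[2,3] (N\NP)\(NP/N)  lex  "slowly"
[0,3] N\NP  <  k=2
[3,4] (S\N)\(N\NP)  lex  "no"
[0,4] S\N  <  k=3
[4,5] S\(S\N)  lex  "sent"
[0,5] S  <  k=4

[0,5] S   <
  [0,4] S\N   <
    [0,3] N\NP   <
      [0,2] NP/N   >
        [0,1] "in" : (NP/N)/N
        [1,2] "song" : N
      [2,3] "slowly" : (N\NP)\(NP/N)
    [3,4] "no" : (S\N)\(N\NP)
  [4,5] "sent" : S\(S\N)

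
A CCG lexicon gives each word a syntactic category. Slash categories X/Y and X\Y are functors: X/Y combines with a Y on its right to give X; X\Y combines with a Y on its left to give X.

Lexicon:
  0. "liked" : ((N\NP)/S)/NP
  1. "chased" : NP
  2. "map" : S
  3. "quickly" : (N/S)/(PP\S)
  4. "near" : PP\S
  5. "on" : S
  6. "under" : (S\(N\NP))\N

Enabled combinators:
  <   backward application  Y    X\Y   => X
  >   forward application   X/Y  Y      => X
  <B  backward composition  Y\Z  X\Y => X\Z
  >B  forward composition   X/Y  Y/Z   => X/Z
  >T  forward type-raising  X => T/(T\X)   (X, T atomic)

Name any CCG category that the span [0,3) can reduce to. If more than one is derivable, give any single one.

N\NP

[0,7] S   <
  [0,3] N\NP   >
    [0,2] (N\NP)/S   >
      [0,1] "liked" : ((N\NP)/S)/NP
      [1,2] "chased" : NP
    [2,3] "map" : S
  [3,7] S\(N\NP)   <
    [3,6] N   >
      [3,5] N/S   >
        [3,4] "quickly" : (N/S)/(PP\S)
        [4,5] "near" : PP\S
      [5,6] "on" : S
    [6,7] "under" : (S\(N\NP))\N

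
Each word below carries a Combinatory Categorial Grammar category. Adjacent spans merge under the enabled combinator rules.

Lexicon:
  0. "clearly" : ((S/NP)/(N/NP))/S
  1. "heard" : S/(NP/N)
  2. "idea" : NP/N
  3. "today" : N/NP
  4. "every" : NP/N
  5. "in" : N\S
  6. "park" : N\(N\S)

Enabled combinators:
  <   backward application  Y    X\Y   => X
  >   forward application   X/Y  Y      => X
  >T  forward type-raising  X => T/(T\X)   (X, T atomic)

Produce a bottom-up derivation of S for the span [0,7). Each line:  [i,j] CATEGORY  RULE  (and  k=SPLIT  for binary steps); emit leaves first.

[0,7] S   >
  [0,4] S/NP   >
    [0,3] (S/NP)/(N/NP)   >
      [0,1] "clearly" : ((S/NP)/(N/NP))/S
      [1,3] S   >
        [1,2] "heard" : S/(NP/N)
        [2,3] "idea" : NP/N
    [3,4] "today" : N/NP
  [4,7] NP   >
    [4,5] "every" : NP/N
    [5,7] N   <
      [5,6] "in" : N\S
      [6,7] "park" : N\(N\S)

[0,1] ((S/NP)/(N/NP))/S  lex  "clearly"
[1,2] S/(NP/N)  lex  "heard"
[2,3] NP/N  lex  "idea"
[1,3] S  >  k=2
[0,3] (S/NP)/(N/NP)  >  k=1
[3,4] N/NP  lex  "today"
[0,4] S/NP  >  k=3
[4,5] NP/N  lex  "every"
[5,6] N\S  lex  "in"
[6,7] N\(N\S)  lex  "park"
[5,7] N  <  k=6
[4,7] NP  >  k=5
[0,7] S  >  k=4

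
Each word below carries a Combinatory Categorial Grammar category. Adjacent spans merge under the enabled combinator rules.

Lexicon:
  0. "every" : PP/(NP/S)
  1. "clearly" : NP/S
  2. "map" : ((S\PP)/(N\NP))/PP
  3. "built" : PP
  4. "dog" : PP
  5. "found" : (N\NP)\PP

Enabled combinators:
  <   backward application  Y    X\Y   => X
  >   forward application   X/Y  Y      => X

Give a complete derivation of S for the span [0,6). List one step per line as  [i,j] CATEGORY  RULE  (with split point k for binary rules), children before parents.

[0,6] S   <
  [0,2] PP   >
    [0,1] "every" : PP/(NP/S)
    [1,2] "clearly" : NP/S
  [2,6] S\PP   >
    [2,4] (S\PP)/(N\NP)   >
      [2,3] "map" : ((S\PP)/(N\NP))/PP
      [3,4] "built" : PP
    [4,6] N\NP   <
      [4,5] "dog" : PP
      [5,6] "found" : (N\NP)\PP

[0,1] PP/(NP/S)  lex  "every"
[1,2] NP/S  lex  "clearly"
[0,2] PP  >  k=1
[2,3] ((S\PP)/(N\NP))/PP  lex  "map"
[3,4] PP  lex  "built"
[2,4] (S\PP)/(N\NP)  >  k=3
[4,5] PP  lex  "dog"
[5,6] (N\NP)\PP  lex  "found"
[4,6] N\NP  <  k=5
[2,6] S\PP  >  k=4
[0,6] S  <  k=2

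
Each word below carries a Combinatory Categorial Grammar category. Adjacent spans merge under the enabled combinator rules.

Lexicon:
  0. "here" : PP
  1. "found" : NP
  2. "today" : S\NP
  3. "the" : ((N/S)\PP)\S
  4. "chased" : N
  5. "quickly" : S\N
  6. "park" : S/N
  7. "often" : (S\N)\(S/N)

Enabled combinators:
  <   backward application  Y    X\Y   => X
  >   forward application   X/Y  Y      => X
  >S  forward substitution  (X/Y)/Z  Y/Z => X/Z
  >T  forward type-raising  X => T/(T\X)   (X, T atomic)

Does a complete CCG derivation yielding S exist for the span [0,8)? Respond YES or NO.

YES

[0,8] S   <
  [0,6] N   >
    [0,4] N/S   <
      [0,1] "here" : PP
      [1,4] (N/S)\PP   <
        [1,3] S   <
          [1,2] "found" : NP
          [2,3] "today" : S\NP
        [3,4] "the" : ((N/S)\PP)\S
    [4,6] S   >
      [4,5] S/(S\N)   >T
        [4,5] "chased" : N
      [5,6] "quickly" : S\N
  [6,8] S\N   <
    [6,7] "park" : S/N
    [7,8] "often" : (S\N)\(S/N)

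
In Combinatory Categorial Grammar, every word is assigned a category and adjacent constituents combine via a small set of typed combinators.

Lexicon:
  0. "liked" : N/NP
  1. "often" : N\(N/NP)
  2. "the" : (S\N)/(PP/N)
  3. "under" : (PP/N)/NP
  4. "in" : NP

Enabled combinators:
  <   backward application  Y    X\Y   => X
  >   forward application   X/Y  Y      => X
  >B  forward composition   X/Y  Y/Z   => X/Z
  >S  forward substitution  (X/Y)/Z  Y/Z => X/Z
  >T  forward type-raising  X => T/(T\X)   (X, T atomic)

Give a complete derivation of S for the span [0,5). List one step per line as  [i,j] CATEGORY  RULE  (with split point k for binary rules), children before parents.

[0,1] N/NP  lex  "liked"
[1,2] N\(N/NP)  lex  "often"
[0,2] N  <  k=1
[2,3] (S\N)/(PP/N)  lex  "the"
[3,4] (PP/N)/NP  lex  "under"
[4,5] NP  lex  "in"
[3,5] PP/N  >  k=4
[2,5] S\N  >  k=3
[0,5] S  <  k=2

[0,5] S   <
  [0,2] N   <
    [0,1] "liked" : N/NP
    [1,2] "often" : N\(N/NP)
  [2,5] S\N   >
    [2,3] "the" : (S\N)/(PP/N)
    [3,5] PP/N   >
      [3,4] "under" : (PP/N)/NP
      [4,5] "in" : NP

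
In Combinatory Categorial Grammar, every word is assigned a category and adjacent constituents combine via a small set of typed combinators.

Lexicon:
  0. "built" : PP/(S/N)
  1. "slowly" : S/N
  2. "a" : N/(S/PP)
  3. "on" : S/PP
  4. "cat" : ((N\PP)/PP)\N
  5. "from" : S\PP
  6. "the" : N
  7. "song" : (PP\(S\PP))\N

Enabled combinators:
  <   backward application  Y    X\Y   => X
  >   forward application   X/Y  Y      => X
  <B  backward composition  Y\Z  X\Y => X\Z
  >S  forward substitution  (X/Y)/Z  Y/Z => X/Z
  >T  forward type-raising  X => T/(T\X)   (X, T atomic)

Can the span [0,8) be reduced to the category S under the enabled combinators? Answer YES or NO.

PP/(S/N) S/N N/(S/PP) S/PP ((N\PP)/PP)\N S\PP N (PP\(S\PP))\N
CKY chart[0,8] = {N, N/(N\N), NP/(NP\N), PP/(PP\N), S/(S\N)}; S ∉ chart

NO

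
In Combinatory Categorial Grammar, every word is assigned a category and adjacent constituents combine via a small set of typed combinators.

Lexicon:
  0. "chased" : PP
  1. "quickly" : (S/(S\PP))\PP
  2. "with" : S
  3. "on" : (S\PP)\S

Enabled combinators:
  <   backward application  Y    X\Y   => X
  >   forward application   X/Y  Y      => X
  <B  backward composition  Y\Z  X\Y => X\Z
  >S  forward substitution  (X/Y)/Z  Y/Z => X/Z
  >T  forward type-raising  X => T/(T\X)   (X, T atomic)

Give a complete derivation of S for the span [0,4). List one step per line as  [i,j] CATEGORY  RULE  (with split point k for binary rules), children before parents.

[0,1] PP  lex  "chased"
[1,2] (S/(S\PP))\PP  lex  "quickly"
[0,2] S/(S\PP)  <  k=1
[2,3] S  lex  "with"
[3,4] (S\PP)\S  lex  "on"
[2,4] S\PP  <  k=3
[0,4] S  >  k=2

[0,4] S   >
  [0,2] S/(S\PP)   <
    [0,1] "chased" : PP
    [1,2] "quickly" : (S/(S\PP))\PP
  [2,4] S\PP   <
    [2,3] "with" : S
    [3,4] "on" : (S\PP)\S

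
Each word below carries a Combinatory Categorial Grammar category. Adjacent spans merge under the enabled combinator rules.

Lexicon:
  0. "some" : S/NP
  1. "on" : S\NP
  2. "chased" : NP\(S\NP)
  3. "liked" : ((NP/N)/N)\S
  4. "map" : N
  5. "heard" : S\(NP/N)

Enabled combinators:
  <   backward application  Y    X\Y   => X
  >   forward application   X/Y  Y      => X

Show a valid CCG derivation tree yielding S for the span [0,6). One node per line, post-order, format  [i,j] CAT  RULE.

[0,6] S   <
  [0,5] NP/N   >
    [0,4] (NP/N)/N   <
      [0,3] S   >
        [0,1] "some" : S/NP
        [1,3] NP   <
          [1,2] "on" : S\NP
          [2,3] "chased" : NP\(S\NP)
      [3,4] "liked" : ((NP/N)/N)\S
    [4,5] "map" : N
  [5,6] "heard" : S\(NP/N)

[0,1] S/NP  lex  "some"
[1,2] S\NP  lex  "on"
[2,3] NP\(S\NP)  lex  "chased"
[1,3] NP  <  k=2
[0,3] S  >  k=1
[3,4] ((NP/N)/N)\S  lex  "liked"
[0,4] (NP/N)/N  <  k=3
[4,5] N  lex  "map"
[0,5] NP/N  >  k=4
[5,6] S\(NP/N)  lex  "heard"
[0,6] S  <  k=5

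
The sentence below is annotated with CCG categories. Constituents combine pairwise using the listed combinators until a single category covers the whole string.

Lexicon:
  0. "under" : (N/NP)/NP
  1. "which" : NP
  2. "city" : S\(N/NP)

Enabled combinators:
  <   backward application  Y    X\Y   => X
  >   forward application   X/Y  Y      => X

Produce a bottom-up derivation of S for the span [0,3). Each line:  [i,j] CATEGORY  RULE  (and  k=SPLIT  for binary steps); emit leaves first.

[0,3] S   <
  [0,2] N/NP   >
    [0,1] "under" : (N/NP)/NP
    [1,2] "which" : NP
  [2,3] "city" : S\(N/NP)

[0,1] (N/NP)/NP  lex  "under"
[1,2] NP  lex  "which"
[0,2] N/NP  >  k=1
[2,3] S\(N/NP)  lex  "city"
[0,3] S  <  k=2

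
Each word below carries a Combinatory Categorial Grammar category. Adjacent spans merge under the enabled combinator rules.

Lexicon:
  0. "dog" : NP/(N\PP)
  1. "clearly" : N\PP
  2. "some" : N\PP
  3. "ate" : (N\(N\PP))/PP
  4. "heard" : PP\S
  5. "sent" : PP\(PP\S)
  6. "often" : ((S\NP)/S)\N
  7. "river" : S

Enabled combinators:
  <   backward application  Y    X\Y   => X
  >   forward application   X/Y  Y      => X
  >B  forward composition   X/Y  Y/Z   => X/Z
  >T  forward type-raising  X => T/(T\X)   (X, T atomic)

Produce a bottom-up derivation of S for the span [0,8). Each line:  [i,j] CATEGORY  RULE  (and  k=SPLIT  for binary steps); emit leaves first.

[0,1] NP/(N\PP)  lex  "dog"
[1,2] N\PP  lex  "clearly"
[0,2] NP  >  k=1
[2,3] N\PP  lex  "some"
[3,4] (N\(N\PP))/PP  lex  "ate"
[4,5] PP\S  lex  "heard"
[5,6] PP\(PP\S)  lex  "sent"
[4,6] PP  <  k=5
[3,6] N\(N\PP)  >  k=4
[2,6] N  <  k=3
[6,7] ((S\NP)/S)\N  lex  "often"
[2,7] (S\NP)/S  <  k=6
[7,8] S  lex  "river"
[2,8] S\NP  >  k=7
[0,8] S  <  k=2

[0,8] S   <
  [0,2] NP   >
    [0,1] "dog" : NP/(N\PP)
    [1,2] "clearly" : N\PP
  [2,8] S\NP   >
    [2,7] (S\NP)/S   <
      [2,6] N   <
        [2,3] "some" : N\PP
        [3,6] N\(N\PP)   >
          [3,4] "ate" : (N\(N\PP))/PP
          [4,6] PP   <
            [4,5] "heard" : PP\S
            [5,6] "sent" : PP\(PP\S)
      [6,7] "often" : ((S\NP)/S)\N
    [7,8] "river" : S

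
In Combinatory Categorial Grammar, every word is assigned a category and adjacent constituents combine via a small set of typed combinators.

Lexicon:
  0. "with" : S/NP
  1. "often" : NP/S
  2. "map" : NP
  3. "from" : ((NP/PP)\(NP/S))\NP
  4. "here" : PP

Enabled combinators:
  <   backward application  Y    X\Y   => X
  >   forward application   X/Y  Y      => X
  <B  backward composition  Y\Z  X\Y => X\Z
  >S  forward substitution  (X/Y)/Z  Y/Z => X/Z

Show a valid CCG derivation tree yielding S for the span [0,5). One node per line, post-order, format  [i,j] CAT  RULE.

[0,5] S   >
  [0,1] "with" : S/NP
  [1,5] NP   >
    [1,4] NP/PP   <
      [1,2] "often" : NP/S
      [2,4] (NP/PP)\(NP/S)   <
        [2,3] "map" : NP
        [3,4] "from" : ((NP/PP)\(NP/S))\NP
    [4,5] "here" : PP

[0,1] S/NP  lex  "with"
[1,2] NP/S  lex  "often"
[2,3] NP  lex  "map"
[3,4] ((NP/PP)\(NP/S))\NP  lex  "from"
[2,4] (NP/PP)\(NP/S)  <  k=3
[1,4] NP/PP  <  k=2
[4,5] PP  lex  "here"
[1,5] NP  >  k=4
[0,5] S  >  k=1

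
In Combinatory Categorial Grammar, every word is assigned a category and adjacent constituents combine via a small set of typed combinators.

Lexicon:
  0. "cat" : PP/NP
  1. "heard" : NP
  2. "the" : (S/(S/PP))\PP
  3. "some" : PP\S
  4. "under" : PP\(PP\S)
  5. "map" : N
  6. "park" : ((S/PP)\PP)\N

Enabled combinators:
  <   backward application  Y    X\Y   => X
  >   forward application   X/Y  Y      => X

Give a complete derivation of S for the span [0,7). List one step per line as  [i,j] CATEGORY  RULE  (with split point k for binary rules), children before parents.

[0,7] S   >
  [0,3] S/(S/PP)   <
    [0,2] PP   >
      [0,1] "cat" : PP/NP
      [1,2] "heard" : NP
    [2,3] "the" : (S/(S/PP))\PP
  [3,7] S/PP   <
    [3,5] PP   <
      [3,4] "some" : PP\S
      [4,5] "under" : PP\(PP\S)
    [5,7] (S/PP)\PP   <
      [5,6] "map" : N
      [6,7] "park" : ((S/PP)\PP)\N

[0,1] PP/NP  lex  "cat"
[1,2] NP  lex  "heard"
[0,2] PP  >  k=1
[2,3] (S/(S/PP))\PP  lex  "the"
[0,3] S/(S/PP)  <  k=2
[3,4] PP\S  lex  "some"
[4,5] PP\(PP\S)  lex  "under"
[3,5] PP  <  k=4
[5,6] N  lex  "map"
[6,7] ((S/PP)\PP)\N  lex  "park"
[5,7] (S/PP)\PP  <  k=6
[3,7] S/PP  <  k=5
[0,7] S  >  k=3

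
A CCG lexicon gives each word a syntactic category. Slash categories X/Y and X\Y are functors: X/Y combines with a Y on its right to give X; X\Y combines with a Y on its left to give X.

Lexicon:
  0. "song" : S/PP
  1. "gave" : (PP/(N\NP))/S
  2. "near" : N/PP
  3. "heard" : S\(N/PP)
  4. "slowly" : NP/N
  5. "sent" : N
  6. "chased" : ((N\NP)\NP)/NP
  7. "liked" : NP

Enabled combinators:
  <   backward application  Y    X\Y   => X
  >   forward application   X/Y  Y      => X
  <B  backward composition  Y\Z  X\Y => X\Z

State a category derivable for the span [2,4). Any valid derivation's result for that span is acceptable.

S

[0,8] S   >
  [0,1] "song" : S/PP
  [1,8] PP   >
    [1,4] PP/(N\NP)   >
      [1,2] "gave" : (PP/(N\NP))/S
      [2,4] S   <
        [2,3] "near" : N/PP
        [3,4] "heard" : S\(N/PP)
    [4,8] N\NP   <
      [4,6] NP   >
        [4,5] "slowly" : NP/N
        [5,6] "sent" : N
      [6,8] (N\NP)\NP   >
        [6,7] "chased" : ((N\NP)\NP)/NP
        [7,8] "liked" : NP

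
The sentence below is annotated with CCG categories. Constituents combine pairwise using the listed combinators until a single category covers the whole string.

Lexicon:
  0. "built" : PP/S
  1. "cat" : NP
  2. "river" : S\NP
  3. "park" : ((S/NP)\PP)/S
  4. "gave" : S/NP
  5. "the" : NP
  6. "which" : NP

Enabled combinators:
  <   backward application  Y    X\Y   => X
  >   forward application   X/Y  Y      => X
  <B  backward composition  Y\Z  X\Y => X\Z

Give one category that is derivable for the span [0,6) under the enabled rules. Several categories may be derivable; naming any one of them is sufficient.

S/NP

[0,7] S   >
  [0,6] S/NP   <
    [0,3] PP   >
      [0,1] "built" : PP/S
      [1,3] S   <
        [1,2] "cat" : NP
        [2,3] "river" : S\NP
    [3,6] (S/NP)\PP   >
      [3,4] "park" : ((S/NP)\PP)/S
      [4,6] S   >
        [4,5] "gave" : S/NP
        [5,6] "the" : NP
  [6,7] "which" : NP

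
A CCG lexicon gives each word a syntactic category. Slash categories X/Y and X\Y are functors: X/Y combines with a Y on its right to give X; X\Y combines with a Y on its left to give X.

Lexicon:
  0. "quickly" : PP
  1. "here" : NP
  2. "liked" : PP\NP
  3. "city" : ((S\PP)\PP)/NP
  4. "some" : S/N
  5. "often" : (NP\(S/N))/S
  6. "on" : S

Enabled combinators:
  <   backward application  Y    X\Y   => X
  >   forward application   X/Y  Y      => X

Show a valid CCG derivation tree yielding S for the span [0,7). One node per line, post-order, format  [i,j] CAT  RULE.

[0,7] S   <
  [0,1] "quickly" : PP
  [1,7] S\PP   <
    [1,3] PP   <
      [1,2] "here" : NP
      [2,3] "liked" : PP\NP
    [3,7] (S\PP)\PP   >
      [3,4] "city" : ((S\PP)\PP)/NP
      [4,7] NP   <
        [4,5] "some" : S/N
        [5,7] NP\(S/N)   >
          [5,6] "often" : (NP\(S/N))/S
          [6,7] "on" : S

[0,1] PP  lex  "quickly"
[1,2] NP  lex  "here"
[2,3] PP\NP  lex  "liked"
[1,3] PP  <  k=2
[3,4] ((S\PP)\PP)/NP  lex  "city"
[4,5] S/N  lex  "some"
[5,6] (NP\(S/N))/S  lex  "often"
[6,7] S  lex  "on"
[5,7] NP\(S/N)  >  k=6
[4,7] NP  <  k=5
[3,7] (S\PP)\PP  >  k=4
[1,7] S\PP  <  k=3
[0,7] S  <  k=1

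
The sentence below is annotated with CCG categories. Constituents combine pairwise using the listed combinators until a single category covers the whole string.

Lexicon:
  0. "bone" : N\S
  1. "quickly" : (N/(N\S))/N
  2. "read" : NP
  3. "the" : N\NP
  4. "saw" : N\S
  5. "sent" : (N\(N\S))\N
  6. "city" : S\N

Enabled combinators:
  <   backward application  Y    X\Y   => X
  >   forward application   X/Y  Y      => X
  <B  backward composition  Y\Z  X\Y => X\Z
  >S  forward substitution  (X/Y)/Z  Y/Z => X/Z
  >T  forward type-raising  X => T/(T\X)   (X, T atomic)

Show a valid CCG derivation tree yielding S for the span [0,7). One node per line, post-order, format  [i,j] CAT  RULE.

[0,1] N\S  lex  "bone"
[1,2] (N/(N\S))/N  lex  "quickly"
[2,3] NP  lex  "read"
[3,4] N\NP  lex  "the"
[2,4] N  <  k=3
[1,4] N/(N\S)  >  k=2
[4,5] N\S  lex  "saw"
[1,5] N  >  k=4
[5,6] (N\(N\S))\N  lex  "sent"
[1,6] N\(N\S)  <  k=5
[0,6] N  <  k=1
[6,7] S\N  lex  "city"
[0,7] S  <  k=6

[0,7] S   <
  [0,6] N   <
    [0,1] "bone" : N\S
    [1,6] N\(N\S)   <
      [1,5] N   >
        [1,4] N/(N\S)   >
          [1,2] "quickly" : (N/(N\S))/N
          [2,4] N   <
            [2,3] "read" : NP
            [3,4] "the" : N\NP
        [4,5] "saw" : N\S
      [5,6] "sent" : (N\(N\S))\N
  [6,7] "city" : S\N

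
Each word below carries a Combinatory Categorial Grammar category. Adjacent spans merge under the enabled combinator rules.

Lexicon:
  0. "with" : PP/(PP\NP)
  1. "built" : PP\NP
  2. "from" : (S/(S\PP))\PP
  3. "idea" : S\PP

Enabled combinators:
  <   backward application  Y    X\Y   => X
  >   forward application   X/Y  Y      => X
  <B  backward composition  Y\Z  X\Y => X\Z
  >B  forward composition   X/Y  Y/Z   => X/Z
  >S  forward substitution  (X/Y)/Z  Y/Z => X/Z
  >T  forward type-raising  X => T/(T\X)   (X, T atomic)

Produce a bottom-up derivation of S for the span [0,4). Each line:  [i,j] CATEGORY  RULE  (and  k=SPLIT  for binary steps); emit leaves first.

[0,4] S   >
  [0,3] S/(S\PP)   <
    [0,2] PP   >
      [0,1] "with" : PP/(PP\NP)
      [1,2] "built" : PP\NP
    [2,3] "from" : (S/(S\PP))\PP
  [3,4] "idea" : S\PP

[0,1] PP/(PP\NP)  lex  "with"
[1,2] PP\NP  lex  "built"
[0,2] PP  >  k=1
[2,3] (S/(S\PP))\PP  lex  "from"
[0,3] S/(S\PP)  <  k=2
[3,4] S\PP  lex  "idea"
[0,4] S  >  k=3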